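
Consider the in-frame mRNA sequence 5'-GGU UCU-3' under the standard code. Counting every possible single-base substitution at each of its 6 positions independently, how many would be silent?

Codon 1 (GGU, Gly): 3 synonymous substitutions.
Codon 2 (UCU, Ser): 3 synonymous substitutions.
Total: 3 + 3 = 6.

6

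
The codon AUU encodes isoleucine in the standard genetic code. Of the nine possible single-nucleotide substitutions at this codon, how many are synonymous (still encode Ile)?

Position 1: none → 0 synonymous.
Position 2: none → 0 synonymous.
Position 3: AUC, AUA → 2 synonymous.
Total: 0 + 0 + 2 = 2.

2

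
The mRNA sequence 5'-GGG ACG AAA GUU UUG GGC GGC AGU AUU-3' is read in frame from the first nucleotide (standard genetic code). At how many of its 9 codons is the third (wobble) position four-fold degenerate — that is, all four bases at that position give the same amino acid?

Codon 1 GGG (Gly): third position 4-fold.
Codon 2 ACG (Thr): third position 4-fold.
Codon 3 AAA (Lys): third position 2-fold.
Codon 4 GUU (Val): third position 4-fold.
Codon 5 UUG (Leu): third position 2-fold.
Codon 6 GGC (Gly): third position 4-fold.
Codon 7 GGC (Gly): third position 4-fold.
Codon 8 AGU (Ser): third position 2-fold.
Codon 9 AUU (Ile): third position 3-fold.
Four-fold degenerate third positions: 5.

5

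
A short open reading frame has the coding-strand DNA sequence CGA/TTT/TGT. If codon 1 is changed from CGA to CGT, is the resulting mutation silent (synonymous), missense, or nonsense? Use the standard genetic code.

Position 3 falls in codon 1: CGA → Arg.
After the substitution the codon is CGT → Arg.
Both encode Arg, so the change is synonymous.

silent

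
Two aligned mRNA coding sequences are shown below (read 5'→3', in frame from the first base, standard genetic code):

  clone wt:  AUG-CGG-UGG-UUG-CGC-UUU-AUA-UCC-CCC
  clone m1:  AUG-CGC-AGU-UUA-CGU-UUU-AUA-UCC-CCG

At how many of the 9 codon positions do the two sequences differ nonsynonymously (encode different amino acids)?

1

Codon 1: AUG Met / AUG Met — identical.
Codon 2: CGG Arg / CGC Arg — synonymous.
Codon 3: UGG Trp / AGU Ser — nonsynonymous.
Codon 4: UUG Leu / UUA Leu — synonymous.
Codon 5: CGC Arg / CGU Arg — synonymous.
Codon 6: UUU Phe / UUU Phe — identical.
Codon 7: AUA Ile / AUA Ile — identical.
Codon 8: UCC Ser / UCC Ser — identical.
Codon 9: CCC Pro / CCG Pro — synonymous.
Nonsynonymous differences: 1.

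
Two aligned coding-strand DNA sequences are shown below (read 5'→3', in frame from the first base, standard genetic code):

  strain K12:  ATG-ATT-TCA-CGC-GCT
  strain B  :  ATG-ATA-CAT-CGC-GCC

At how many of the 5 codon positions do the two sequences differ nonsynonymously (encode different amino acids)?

Codon 1: ATG Met / ATG Met — identical.
Codon 2: ATT Ile / ATA Ile — synonymous.
Codon 3: TCA Ser / CAT His — nonsynonymous.
Codon 4: CGC Arg / CGC Arg — identical.
Codon 5: GCT Ala / GCC Ala — synonymous.
Nonsynonymous differences: 1.

1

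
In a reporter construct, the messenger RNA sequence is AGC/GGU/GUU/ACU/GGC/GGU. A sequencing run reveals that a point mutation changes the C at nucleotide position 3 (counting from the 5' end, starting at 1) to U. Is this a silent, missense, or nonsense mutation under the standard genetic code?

Position 3 falls in codon 1: AGC → Ser.
After the substitution the codon is AGU → Ser.
Both encode Ser, so the change is synonymous.

silent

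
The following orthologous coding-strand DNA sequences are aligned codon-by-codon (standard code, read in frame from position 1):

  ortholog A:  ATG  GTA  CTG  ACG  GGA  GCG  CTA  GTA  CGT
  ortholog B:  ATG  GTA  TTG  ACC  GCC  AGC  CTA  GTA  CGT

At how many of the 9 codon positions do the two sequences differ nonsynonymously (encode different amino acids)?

2

Codon 1: ATG Met / ATG Met — identical.
Codon 2: GTA Val / GTA Val — identical.
Codon 3: CTG Leu / TTG Leu — synonymous.
Codon 4: ACG Thr / ACC Thr — synonymous.
Codon 5: GGA Gly / GCC Ala — nonsynonymous.
Codon 6: GCG Ala / AGC Ser — nonsynonymous.
Codon 7: CTA Leu / CTA Leu — identical.
Codon 8: GTA Val / GTA Val — identical.
Codon 9: CGT Arg / CGT Arg — identical.
Nonsynonymous differences: 2.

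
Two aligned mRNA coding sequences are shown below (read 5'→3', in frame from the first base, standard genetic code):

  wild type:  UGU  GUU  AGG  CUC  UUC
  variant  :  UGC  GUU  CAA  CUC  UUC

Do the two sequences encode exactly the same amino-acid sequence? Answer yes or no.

no

Codon 1: UGU Cys / UGC Cys — synonymous.
Codon 2: GUU Val / GUU Val — identical.
Codon 3: AGG Arg / CAA Gln — nonsynonymous.
Codon 4: CUC Leu / CUC Leu — identical.
Codon 5: UUC Phe / UUC Phe — identical.
Nonsynonymous differences: 1 → different protein.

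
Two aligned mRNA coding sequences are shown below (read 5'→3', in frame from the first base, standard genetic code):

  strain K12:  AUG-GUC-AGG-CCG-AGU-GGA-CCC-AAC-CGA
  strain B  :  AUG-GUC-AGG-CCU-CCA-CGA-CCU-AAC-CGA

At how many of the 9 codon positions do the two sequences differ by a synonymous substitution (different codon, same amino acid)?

Codon 1: AUG Met / AUG Met — identical.
Codon 2: GUC Val / GUC Val — identical.
Codon 3: AGG Arg / AGG Arg — identical.
Codon 4: CCG Pro / CCU Pro — synonymous.
Codon 5: AGU Ser / CCA Pro — nonsynonymous.
Codon 6: GGA Gly / CGA Arg — nonsynonymous.
Codon 7: CCC Pro / CCU Pro — synonymous.
Codon 8: AAC Asn / AAC Asn — identical.
Codon 9: CGA Arg / CGA Arg — identical.
Synonymous differences: 2.

2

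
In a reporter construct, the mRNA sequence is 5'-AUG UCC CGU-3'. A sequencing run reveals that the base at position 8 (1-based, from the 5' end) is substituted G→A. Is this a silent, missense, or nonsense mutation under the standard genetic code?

missense

Position 8 falls in codon 3: CGU → Arg.
After the substitution the codon is CAU → His.
Arg ≠ His, so this is a missense mutation.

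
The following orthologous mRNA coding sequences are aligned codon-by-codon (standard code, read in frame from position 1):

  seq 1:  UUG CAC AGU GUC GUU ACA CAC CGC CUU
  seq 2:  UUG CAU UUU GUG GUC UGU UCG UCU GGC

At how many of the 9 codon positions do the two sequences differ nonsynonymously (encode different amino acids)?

Codon 1: UUG Leu / UUG Leu — identical.
Codon 2: CAC His / CAU His — synonymous.
Codon 3: AGU Ser / UUU Phe — nonsynonymous.
Codon 4: GUC Val / GUG Val — synonymous.
Codon 5: GUU Val / GUC Val — synonymous.
Codon 6: ACA Thr / UGU Cys — nonsynonymous.
Codon 7: CAC His / UCG Ser — nonsynonymous.
Codon 8: CGC Arg / UCU Ser — nonsynonymous.
Codon 9: CUU Leu / GGC Gly — nonsynonymous.
Nonsynonymous differences: 5.

5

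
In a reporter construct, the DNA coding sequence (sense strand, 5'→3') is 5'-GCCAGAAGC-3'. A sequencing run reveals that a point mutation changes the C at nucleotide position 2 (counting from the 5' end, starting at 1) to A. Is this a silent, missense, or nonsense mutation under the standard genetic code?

Position 2 falls in codon 1: GCC → Ala.
After the substitution the codon is GAC → Asp.
Ala ≠ Asp, so this is a missense mutation.

missense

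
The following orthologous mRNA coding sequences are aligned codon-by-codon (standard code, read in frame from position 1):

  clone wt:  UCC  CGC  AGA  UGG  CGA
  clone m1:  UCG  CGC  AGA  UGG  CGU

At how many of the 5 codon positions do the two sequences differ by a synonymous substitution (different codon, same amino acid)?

2

Codon 1: UCC Ser / UCG Ser — synonymous.
Codon 2: CGC Arg / CGC Arg — identical.
Codon 3: AGA Arg / AGA Arg — identical.
Codon 4: UGG Trp / UGG Trp — identical.
Codon 5: CGA Arg / CGU Arg — synonymous.
Synonymous differences: 2.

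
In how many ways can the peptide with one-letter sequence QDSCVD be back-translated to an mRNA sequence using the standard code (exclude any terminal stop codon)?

384

Gln: 2 codons.
Asp: 2 codons.
Ser: 6 codons.
Cys: 2 codons.
Val: 4 codons.
Asp: 2 codons.
2 × 2 × 6 × 2 × 4 × 2 = 384.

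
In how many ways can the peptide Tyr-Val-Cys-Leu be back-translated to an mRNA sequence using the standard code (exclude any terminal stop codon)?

96

Tyr: 2 codons.
Val: 4 codons.
Cys: 2 codons.
Leu: 6 codons.
2 × 4 × 2 × 6 = 96.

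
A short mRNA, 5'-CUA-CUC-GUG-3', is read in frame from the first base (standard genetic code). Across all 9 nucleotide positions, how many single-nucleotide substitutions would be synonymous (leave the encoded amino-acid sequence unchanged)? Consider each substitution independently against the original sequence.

10

Codon 1 (CUA, Leu): 4 synonymous substitutions.
Codon 2 (CUC, Leu): 3 synonymous substitutions.
Codon 3 (GUG, Val): 3 synonymous substitutions.
Total: 4 + 3 + 3 = 10.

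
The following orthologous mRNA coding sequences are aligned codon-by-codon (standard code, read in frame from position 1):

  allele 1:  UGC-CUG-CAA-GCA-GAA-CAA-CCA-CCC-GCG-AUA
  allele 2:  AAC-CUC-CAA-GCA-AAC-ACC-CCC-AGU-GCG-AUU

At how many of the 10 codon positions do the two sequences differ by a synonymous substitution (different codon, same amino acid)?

Codon 1: UGC Cys / AAC Asn — nonsynonymous.
Codon 2: CUG Leu / CUC Leu — synonymous.
Codon 3: CAA Gln / CAA Gln — identical.
Codon 4: GCA Ala / GCA Ala — identical.
Codon 5: GAA Glu / AAC Asn — nonsynonymous.
Codon 6: CAA Gln / ACC Thr — nonsynonymous.
Codon 7: CCA Pro / CCC Pro — synonymous.
Codon 8: CCC Pro / AGU Ser — nonsynonymous.
Codon 9: GCG Ala / GCG Ala — identical.
Codon 10: AUA Ile / AUU Ile — synonymous.
Synonymous differences: 3.

3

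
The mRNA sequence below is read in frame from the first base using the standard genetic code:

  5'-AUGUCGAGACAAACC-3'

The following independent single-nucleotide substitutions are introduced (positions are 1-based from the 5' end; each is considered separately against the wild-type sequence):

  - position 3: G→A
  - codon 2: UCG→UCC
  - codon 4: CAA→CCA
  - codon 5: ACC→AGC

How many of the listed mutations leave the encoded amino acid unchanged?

1

Codon 1: AUG (Met) → AUA (Ile) — missense.
Codon 2: UCG (Ser) → UCC (Ser) — synonymous.
Codon 4: CAA (Gln) → CCA (Pro) — missense.
Codon 5: ACC (Thr) → AGC (Ser) — missense.
Synonymous: 1 of 4.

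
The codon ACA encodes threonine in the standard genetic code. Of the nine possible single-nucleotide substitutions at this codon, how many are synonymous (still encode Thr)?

3

Position 1: none → 0 synonymous.
Position 2: none → 0 synonymous.
Position 3: ACU, ACC, ACG → 3 synonymous.
Total: 0 + 0 + 3 = 3.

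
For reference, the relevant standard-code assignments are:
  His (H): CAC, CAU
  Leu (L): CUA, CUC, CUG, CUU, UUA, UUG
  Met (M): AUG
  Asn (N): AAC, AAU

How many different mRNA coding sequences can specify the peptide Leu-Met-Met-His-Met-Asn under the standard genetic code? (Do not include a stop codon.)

Leu: 6 codons.
Met: 1 codon.
Met: 1 codon.
His: 2 codons.
Met: 1 codon.
Asn: 2 codons.
6 × 1 × 1 × 2 × 1 × 2 = 24.

24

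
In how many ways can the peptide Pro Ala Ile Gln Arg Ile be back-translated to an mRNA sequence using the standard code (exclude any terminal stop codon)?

1728

Pro: 4 codons.
Ala: 4 codons.
Ile: 3 codons.
Gln: 2 codons.
Arg: 6 codons.
Ile: 3 codons.
4 × 4 × 3 × 2 × 6 × 3 = 1728.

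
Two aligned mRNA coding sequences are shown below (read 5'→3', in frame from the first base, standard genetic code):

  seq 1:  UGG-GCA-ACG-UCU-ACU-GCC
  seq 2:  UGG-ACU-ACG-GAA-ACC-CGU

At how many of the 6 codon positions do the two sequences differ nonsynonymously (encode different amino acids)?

3

Codon 1: UGG Trp / UGG Trp — identical.
Codon 2: GCA Ala / ACU Thr — nonsynonymous.
Codon 3: ACG Thr / ACG Thr — identical.
Codon 4: UCU Ser / GAA Glu — nonsynonymous.
Codon 5: ACU Thr / ACC Thr — synonymous.
Codon 6: GCC Ala / CGU Arg — nonsynonymous.
Nonsynonymous differences: 3.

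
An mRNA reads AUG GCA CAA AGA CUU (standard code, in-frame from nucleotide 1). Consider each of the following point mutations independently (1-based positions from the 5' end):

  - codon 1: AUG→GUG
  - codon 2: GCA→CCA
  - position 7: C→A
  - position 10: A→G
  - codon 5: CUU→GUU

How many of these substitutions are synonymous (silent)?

Codon 1: AUG (Met) → GUG (Val) — missense.
Codon 2: GCA (Ala) → CCA (Pro) — missense.
Codon 3: CAA (Gln) → AAA (Lys) — missense.
Codon 4: AGA (Arg) → GGA (Gly) — missense.
Codon 5: CUU (Leu) → GUU (Val) — missense.
Synonymous: 0 of 5.

0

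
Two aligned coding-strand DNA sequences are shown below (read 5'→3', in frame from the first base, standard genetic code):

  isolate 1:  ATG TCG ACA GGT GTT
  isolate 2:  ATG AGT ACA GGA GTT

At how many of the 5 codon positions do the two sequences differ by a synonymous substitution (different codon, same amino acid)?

Codon 1: ATG Met / ATG Met — identical.
Codon 2: TCG Ser / AGT Ser — synonymous.
Codon 3: ACA Thr / ACA Thr — identical.
Codon 4: GGT Gly / GGA Gly — synonymous.
Codon 5: GTT Val / GTT Val — identical.
Synonymous differences: 2.

2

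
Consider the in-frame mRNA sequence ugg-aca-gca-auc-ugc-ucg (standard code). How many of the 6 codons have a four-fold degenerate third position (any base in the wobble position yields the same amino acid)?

3

Codon 1 UGG (Trp): third position 1-fold.
Codon 2 ACA (Thr): third position 4-fold.
Codon 3 GCA (Ala): third position 4-fold.
Codon 4 AUC (Ile): third position 3-fold.
Codon 5 UGC (Cys): third position 2-fold.
Codon 6 UCG (Ser): third position 4-fold.
Four-fold degenerate third positions: 3.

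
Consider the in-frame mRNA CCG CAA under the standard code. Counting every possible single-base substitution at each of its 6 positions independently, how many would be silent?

4

Codon 1 (CCG, Pro): 3 synonymous substitutions.
Codon 2 (CAA, Gln): 1 synonymous substitution.
Total: 3 + 1 = 4.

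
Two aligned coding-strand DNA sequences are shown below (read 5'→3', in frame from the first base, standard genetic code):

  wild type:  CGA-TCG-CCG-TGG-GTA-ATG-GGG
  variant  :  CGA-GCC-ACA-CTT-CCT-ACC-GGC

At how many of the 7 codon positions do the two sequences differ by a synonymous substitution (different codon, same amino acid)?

Codon 1: CGA Arg / CGA Arg — identical.
Codon 2: TCG Ser / GCC Ala — nonsynonymous.
Codon 3: CCG Pro / ACA Thr — nonsynonymous.
Codon 4: TGG Trp / CTT Leu — nonsynonymous.
Codon 5: GTA Val / CCT Pro — nonsynonymous.
Codon 6: ATG Met / ACC Thr — nonsynonymous.
Codon 7: GGG Gly / GGC Gly — synonymous.
Synonymous differences: 1.

1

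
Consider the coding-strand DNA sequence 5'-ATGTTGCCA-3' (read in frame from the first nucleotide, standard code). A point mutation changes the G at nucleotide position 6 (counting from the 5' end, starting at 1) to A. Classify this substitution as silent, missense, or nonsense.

silent

Position 6 falls in codon 2: TTG → Leu.
After the substitution the codon is TTA → Leu.
Both encode Leu, so the change is synonymous.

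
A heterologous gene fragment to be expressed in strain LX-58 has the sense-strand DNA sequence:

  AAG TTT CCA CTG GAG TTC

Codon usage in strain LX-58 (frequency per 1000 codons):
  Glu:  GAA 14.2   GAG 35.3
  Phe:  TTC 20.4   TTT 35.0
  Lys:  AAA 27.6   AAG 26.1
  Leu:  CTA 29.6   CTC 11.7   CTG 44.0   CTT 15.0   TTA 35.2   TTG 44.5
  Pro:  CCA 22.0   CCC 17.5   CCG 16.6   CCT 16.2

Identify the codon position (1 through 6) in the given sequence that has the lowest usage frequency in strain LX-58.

6

Codon 1 AAG (Lys): 26.1 per 1000.
Codon 2 TTT (Phe): 35.0 per 1000.
Codon 3 CCA (Pro): 22.0 per 1000.
Codon 4 CTG (Leu): 44.0 per 1000.
Codon 5 GAG (Glu): 35.3 per 1000.
Codon 6 TTC (Phe): 20.4 per 1000.
Lowest frequency is 20.4 at codon 6.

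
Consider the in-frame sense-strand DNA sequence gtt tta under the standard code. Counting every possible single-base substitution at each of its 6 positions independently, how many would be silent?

5

Codon 1 (GTT, Val): 3 synonymous substitutions.
Codon 2 (TTA, Leu): 2 synonymous substitutions.
Total: 3 + 2 = 5.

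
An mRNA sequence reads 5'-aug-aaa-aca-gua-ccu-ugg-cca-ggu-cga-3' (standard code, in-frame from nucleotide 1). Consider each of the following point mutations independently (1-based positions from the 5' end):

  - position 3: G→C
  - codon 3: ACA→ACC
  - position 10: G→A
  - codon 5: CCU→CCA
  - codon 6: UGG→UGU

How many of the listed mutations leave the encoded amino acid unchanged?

2

Codon 1: AUG (Met) → AUC (Ile) — missense.
Codon 3: ACA (Thr) → ACC (Thr) — synonymous.
Codon 4: GUA (Val) → AUA (Ile) — missense.
Codon 5: CCU (Pro) → CCA (Pro) — synonymous.
Codon 6: UGG (Trp) → UGU (Cys) — missense.
Synonymous: 2 of 5.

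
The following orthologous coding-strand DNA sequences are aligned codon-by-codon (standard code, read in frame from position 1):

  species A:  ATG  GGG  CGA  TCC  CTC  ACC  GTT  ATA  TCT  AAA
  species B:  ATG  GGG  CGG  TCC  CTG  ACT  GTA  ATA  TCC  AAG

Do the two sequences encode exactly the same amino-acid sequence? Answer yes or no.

Codon 1: ATG Met / ATG Met — identical.
Codon 2: GGG Gly / GGG Gly — identical.
Codon 3: CGA Arg / CGG Arg — synonymous.
Codon 4: TCC Ser / TCC Ser — identical.
Codon 5: CTC Leu / CTG Leu — synonymous.
Codon 6: ACC Thr / ACT Thr — synonymous.
Codon 7: GTT Val / GTA Val — synonymous.
Codon 8: ATA Ile / ATA Ile — identical.
Codon 9: TCT Ser / TCC Ser — synonymous.
Codon 10: AAA Lys / AAG Lys — synonymous.
Nonsynonymous differences: 0 → same protein.

yes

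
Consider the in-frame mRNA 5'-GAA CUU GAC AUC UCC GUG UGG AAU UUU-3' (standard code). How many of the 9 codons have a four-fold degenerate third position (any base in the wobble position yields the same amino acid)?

3

Codon 1 GAA (Glu): third position 2-fold.
Codon 2 CUU (Leu): third position 4-fold.
Codon 3 GAC (Asp): third position 2-fold.
Codon 4 AUC (Ile): third position 3-fold.
Codon 5 UCC (Ser): third position 4-fold.
Codon 6 GUG (Val): third position 4-fold.
Codon 7 UGG (Trp): third position 1-fold.
Codon 8 AAU (Asn): third position 2-fold.
Codon 9 UUU (Phe): third position 2-fold.
Four-fold degenerate third positions: 3.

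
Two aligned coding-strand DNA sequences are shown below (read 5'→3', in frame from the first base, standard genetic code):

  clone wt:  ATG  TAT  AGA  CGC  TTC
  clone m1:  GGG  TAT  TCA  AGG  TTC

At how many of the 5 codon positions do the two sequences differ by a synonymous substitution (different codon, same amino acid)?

Codon 1: ATG Met / GGG Gly — nonsynonymous.
Codon 2: TAT Tyr / TAT Tyr — identical.
Codon 3: AGA Arg / TCA Ser — nonsynonymous.
Codon 4: CGC Arg / AGG Arg — synonymous.
Codon 5: TTC Phe / TTC Phe — identical.
Synonymous differences: 1.

1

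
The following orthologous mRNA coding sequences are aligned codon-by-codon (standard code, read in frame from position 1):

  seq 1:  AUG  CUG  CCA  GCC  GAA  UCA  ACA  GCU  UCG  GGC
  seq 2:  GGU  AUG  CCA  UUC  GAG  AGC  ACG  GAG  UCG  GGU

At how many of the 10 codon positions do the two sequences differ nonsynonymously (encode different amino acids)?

4

Codon 1: AUG Met / GGU Gly — nonsynonymous.
Codon 2: CUG Leu / AUG Met — nonsynonymous.
Codon 3: CCA Pro / CCA Pro — identical.
Codon 4: GCC Ala / UUC Phe — nonsynonymous.
Codon 5: GAA Glu / GAG Glu — synonymous.
Codon 6: UCA Ser / AGC Ser — synonymous.
Codon 7: ACA Thr / ACG Thr — synonymous.
Codon 8: GCU Ala / GAG Glu — nonsynonymous.
Codon 9: UCG Ser / UCG Ser — identical.
Codon 10: GGC Gly / GGU Gly — synonymous.
Nonsynonymous differences: 4.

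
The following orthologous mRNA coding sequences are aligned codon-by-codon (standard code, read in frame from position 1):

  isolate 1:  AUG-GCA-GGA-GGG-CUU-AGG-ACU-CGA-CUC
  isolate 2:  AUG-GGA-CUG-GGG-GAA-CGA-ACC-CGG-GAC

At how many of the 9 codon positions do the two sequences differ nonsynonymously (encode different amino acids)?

4

Codon 1: AUG Met / AUG Met — identical.
Codon 2: GCA Ala / GGA Gly — nonsynonymous.
Codon 3: GGA Gly / CUG Leu — nonsynonymous.
Codon 4: GGG Gly / GGG Gly — identical.
Codon 5: CUU Leu / GAA Glu — nonsynonymous.
Codon 6: AGG Arg / CGA Arg — synonymous.
Codon 7: ACU Thr / ACC Thr — synonymous.
Codon 8: CGA Arg / CGG Arg — synonymous.
Codon 9: CUC Leu / GAC Asp — nonsynonymous.
Nonsynonymous differences: 4.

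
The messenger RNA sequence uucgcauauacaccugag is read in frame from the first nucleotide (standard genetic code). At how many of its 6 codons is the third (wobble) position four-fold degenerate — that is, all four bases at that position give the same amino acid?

Codon 1 UUC (Phe): third position 2-fold.
Codon 2 GCA (Ala): third position 4-fold.
Codon 3 UAU (Tyr): third position 2-fold.
Codon 4 ACA (Thr): third position 4-fold.
Codon 5 CCU (Pro): third position 4-fold.
Codon 6 GAG (Glu): third position 2-fold.
Four-fold degenerate third positions: 3.

3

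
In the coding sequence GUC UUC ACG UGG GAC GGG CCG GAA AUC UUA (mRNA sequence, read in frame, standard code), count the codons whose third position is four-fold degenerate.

Codon 1 GUC (Val): third position 4-fold.
Codon 2 UUC (Phe): third position 2-fold.
Codon 3 ACG (Thr): third position 4-fold.
Codon 4 UGG (Trp): third position 1-fold.
Codon 5 GAC (Asp): third position 2-fold.
Codon 6 GGG (Gly): third position 4-fold.
Codon 7 CCG (Pro): third position 4-fold.
Codon 8 GAA (Glu): third position 2-fold.
Codon 9 AUC (Ile): third position 3-fold.
Codon 10 UUA (Leu): third position 2-fold.
Four-fold degenerate third positions: 4.

4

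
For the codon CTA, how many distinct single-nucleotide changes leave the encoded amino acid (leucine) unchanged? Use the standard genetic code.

Position 1: TTA → 1 synonymous.
Position 2: none → 0 synonymous.
Position 3: CTT, CTC, CTG → 3 synonymous.
Total: 1 + 0 + 3 = 4.

4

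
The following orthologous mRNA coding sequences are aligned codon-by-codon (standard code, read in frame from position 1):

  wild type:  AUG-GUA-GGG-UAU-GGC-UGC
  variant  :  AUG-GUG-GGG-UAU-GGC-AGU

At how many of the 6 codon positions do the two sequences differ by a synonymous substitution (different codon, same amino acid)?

Codon 1: AUG Met / AUG Met — identical.
Codon 2: GUA Val / GUG Val — synonymous.
Codon 3: GGG Gly / GGG Gly — identical.
Codon 4: UAU Tyr / UAU Tyr — identical.
Codon 5: GGC Gly / GGC Gly — identical.
Codon 6: UGC Cys / AGU Ser — nonsynonymous.
Synonymous differences: 1.

1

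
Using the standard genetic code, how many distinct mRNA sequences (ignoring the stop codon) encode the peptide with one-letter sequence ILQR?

216

Ile: 3 codons.
Leu: 6 codons.
Gln: 2 codons.
Arg: 6 codons.
3 × 6 × 2 × 6 = 216.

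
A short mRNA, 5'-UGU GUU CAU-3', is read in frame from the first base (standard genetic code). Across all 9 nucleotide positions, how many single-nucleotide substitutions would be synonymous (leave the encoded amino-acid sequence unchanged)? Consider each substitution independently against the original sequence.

5

Codon 1 (UGU, Cys): 1 synonymous substitution.
Codon 2 (GUU, Val): 3 synonymous substitutions.
Codon 3 (CAU, His): 1 synonymous substitution.
Total: 1 + 3 + 1 = 5.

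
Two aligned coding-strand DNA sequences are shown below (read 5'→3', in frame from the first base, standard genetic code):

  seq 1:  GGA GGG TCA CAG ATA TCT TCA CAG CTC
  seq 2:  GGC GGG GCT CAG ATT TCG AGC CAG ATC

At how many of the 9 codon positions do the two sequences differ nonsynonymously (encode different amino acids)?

Codon 1: GGA Gly / GGC Gly — synonymous.
Codon 2: GGG Gly / GGG Gly — identical.
Codon 3: TCA Ser / GCT Ala — nonsynonymous.
Codon 4: CAG Gln / CAG Gln — identical.
Codon 5: ATA Ile / ATT Ile — synonymous.
Codon 6: TCT Ser / TCG Ser — synonymous.
Codon 7: TCA Ser / AGC Ser — synonymous.
Codon 8: CAG Gln / CAG Gln — identical.
Codon 9: CTC Leu / ATC Ile — nonsynonymous.
Nonsynonymous differences: 2.

2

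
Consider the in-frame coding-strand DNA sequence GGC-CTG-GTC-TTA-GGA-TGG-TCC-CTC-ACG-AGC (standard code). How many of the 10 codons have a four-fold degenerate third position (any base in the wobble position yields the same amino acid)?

Codon 1 GGC (Gly): third position 4-fold.
Codon 2 CTG (Leu): third position 4-fold.
Codon 3 GTC (Val): third position 4-fold.
Codon 4 TTA (Leu): third position 2-fold.
Codon 5 GGA (Gly): third position 4-fold.
Codon 6 TGG (Trp): third position 1-fold.
Codon 7 TCC (Ser): third position 4-fold.
Codon 8 CTC (Leu): third position 4-fold.
Codon 9 ACG (Thr): third position 4-fold.
Codon 10 AGC (Ser): third position 2-fold.
Four-fold degenerate third positions: 7.

7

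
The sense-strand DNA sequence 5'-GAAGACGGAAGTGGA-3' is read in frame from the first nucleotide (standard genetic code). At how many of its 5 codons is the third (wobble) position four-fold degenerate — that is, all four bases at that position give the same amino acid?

Codon 1 GAA (Glu): third position 2-fold.
Codon 2 GAC (Asp): third position 2-fold.
Codon 3 GGA (Gly): third position 4-fold.
Codon 4 AGT (Ser): third position 2-fold.
Codon 5 GGA (Gly): third position 4-fold.
Four-fold degenerate third positions: 2.

2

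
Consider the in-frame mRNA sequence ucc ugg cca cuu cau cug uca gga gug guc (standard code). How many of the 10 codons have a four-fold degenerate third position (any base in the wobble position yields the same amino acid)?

Codon 1 UCC (Ser): third position 4-fold.
Codon 2 UGG (Trp): third position 1-fold.
Codon 3 CCA (Pro): third position 4-fold.
Codon 4 CUU (Leu): third position 4-fold.
Codon 5 CAU (His): third position 2-fold.
Codon 6 CUG (Leu): third position 4-fold.
Codon 7 UCA (Ser): third position 4-fold.
Codon 8 GGA (Gly): third position 4-fold.
Codon 9 GUG (Val): third position 4-fold.
Codon 10 GUC (Val): third position 4-fold.
Four-fold degenerate third positions: 8.

8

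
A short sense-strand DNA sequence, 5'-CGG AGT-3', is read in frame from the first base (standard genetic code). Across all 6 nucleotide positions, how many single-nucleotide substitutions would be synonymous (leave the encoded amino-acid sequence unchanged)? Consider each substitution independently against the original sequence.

5

Codon 1 (CGG, Arg): 4 synonymous substitutions.
Codon 2 (AGT, Ser): 1 synonymous substitution.
Total: 4 + 1 = 5.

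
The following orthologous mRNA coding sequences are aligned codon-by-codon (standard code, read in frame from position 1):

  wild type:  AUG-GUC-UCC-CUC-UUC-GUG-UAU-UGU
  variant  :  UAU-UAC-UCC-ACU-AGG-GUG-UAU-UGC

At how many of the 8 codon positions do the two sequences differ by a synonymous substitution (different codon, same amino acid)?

1

Codon 1: AUG Met / UAU Tyr — nonsynonymous.
Codon 2: GUC Val / UAC Tyr — nonsynonymous.
Codon 3: UCC Ser / UCC Ser — identical.
Codon 4: CUC Leu / ACU Thr — nonsynonymous.
Codon 5: UUC Phe / AGG Arg — nonsynonymous.
Codon 6: GUG Val / GUG Val — identical.
Codon 7: UAU Tyr / UAU Tyr — identical.
Codon 8: UGU Cys / UGC Cys — synonymous.
Synonymous differences: 1.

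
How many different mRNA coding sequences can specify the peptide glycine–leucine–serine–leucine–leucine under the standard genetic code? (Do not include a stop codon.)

5184

Gly: 4 codons.
Leu: 6 codons.
Ser: 6 codons.
Leu: 6 codons.
Leu: 6 codons.
4 × 6 × 6 × 6 × 6 = 5184.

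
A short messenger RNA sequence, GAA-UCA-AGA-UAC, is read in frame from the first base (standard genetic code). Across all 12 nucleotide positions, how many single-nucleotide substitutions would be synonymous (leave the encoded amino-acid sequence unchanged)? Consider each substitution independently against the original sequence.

Codon 1 (GAA, Glu): 1 synonymous substitution.
Codon 2 (UCA, Ser): 3 synonymous substitutions.
Codon 3 (AGA, Arg): 2 synonymous substitutions.
Codon 4 (UAC, Tyr): 1 synonymous substitution.
Total: 1 + 3 + 2 + 1 = 7.

7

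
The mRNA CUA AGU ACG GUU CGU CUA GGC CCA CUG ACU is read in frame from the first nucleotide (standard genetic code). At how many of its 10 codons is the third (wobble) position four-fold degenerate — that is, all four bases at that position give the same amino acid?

Codon 1 CUA (Leu): third position 4-fold.
Codon 2 AGU (Ser): third position 2-fold.
Codon 3 ACG (Thr): third position 4-fold.
Codon 4 GUU (Val): third position 4-fold.
Codon 5 CGU (Arg): third position 4-fold.
Codon 6 CUA (Leu): third position 4-fold.
Codon 7 GGC (Gly): third position 4-fold.
Codon 8 CCA (Pro): third position 4-fold.
Codon 9 CUG (Leu): third position 4-fold.
Codon 10 ACU (Thr): third position 4-fold.
Four-fold degenerate third positions: 9.

9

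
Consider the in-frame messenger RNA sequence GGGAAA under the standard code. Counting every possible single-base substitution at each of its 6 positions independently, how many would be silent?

Codon 1 (GGG, Gly): 3 synonymous substitutions.
Codon 2 (AAA, Lys): 1 synonymous substitution.
Total: 3 + 1 = 4.

4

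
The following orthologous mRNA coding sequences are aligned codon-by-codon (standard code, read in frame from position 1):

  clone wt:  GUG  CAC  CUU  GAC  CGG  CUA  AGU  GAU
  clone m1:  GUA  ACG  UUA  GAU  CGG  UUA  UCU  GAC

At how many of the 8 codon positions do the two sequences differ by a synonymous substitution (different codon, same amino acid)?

Codon 1: GUG Val / GUA Val — synonymous.
Codon 2: CAC His / ACG Thr — nonsynonymous.
Codon 3: CUU Leu / UUA Leu — synonymous.
Codon 4: GAC Asp / GAU Asp — synonymous.
Codon 5: CGG Arg / CGG Arg — identical.
Codon 6: CUA Leu / UUA Leu — synonymous.
Codon 7: AGU Ser / UCU Ser — synonymous.
Codon 8: GAU Asp / GAC Asp — synonymous.
Synonymous differences: 6.

6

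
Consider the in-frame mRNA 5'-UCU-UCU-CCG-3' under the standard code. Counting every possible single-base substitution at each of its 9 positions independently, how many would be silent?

9

Codon 1 (UCU, Ser): 3 synonymous substitutions.
Codon 2 (UCU, Ser): 3 synonymous substitutions.
Codon 3 (CCG, Pro): 3 synonymous substitutions.
Total: 3 + 3 + 3 = 9.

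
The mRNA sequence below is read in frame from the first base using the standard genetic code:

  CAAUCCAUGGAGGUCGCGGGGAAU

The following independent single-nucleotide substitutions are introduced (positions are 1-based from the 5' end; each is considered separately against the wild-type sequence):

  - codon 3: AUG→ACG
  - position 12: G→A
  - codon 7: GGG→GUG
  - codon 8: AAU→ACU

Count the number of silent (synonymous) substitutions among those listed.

1

Codon 3: AUG (Met) → ACG (Thr) — missense.
Codon 4: GAG (Glu) → GAA (Glu) — synonymous.
Codon 7: GGG (Gly) → GUG (Val) — missense.
Codon 8: AAU (Asn) → ACU (Thr) — missense.
Synonymous: 1 of 4.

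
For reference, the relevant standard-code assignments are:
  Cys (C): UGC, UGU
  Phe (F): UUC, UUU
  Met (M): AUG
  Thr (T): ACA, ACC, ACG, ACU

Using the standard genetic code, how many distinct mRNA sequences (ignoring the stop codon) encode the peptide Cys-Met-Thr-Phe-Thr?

64

Cys: 2 codons.
Met: 1 codon.
Thr: 4 codons.
Phe: 2 codons.
Thr: 4 codons.
2 × 1 × 4 × 2 × 4 = 64.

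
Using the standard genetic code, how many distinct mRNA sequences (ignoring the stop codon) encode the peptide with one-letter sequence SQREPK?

1152

Ser: 6 codons.
Gln: 2 codons.
Arg: 6 codons.
Glu: 2 codons.
Pro: 4 codons.
Lys: 2 codons.
6 × 2 × 6 × 2 × 4 × 2 = 1152.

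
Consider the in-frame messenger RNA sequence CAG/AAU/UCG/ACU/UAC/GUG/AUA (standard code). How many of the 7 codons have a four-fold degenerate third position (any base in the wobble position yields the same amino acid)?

Codon 1 CAG (Gln): third position 2-fold.
Codon 2 AAU (Asn): third position 2-fold.
Codon 3 UCG (Ser): third position 4-fold.
Codon 4 ACU (Thr): third position 4-fold.
Codon 5 UAC (Tyr): third position 2-fold.
Codon 6 GUG (Val): third position 4-fold.
Codon 7 AUA (Ile): third position 3-fold.
Four-fold degenerate third positions: 3.

3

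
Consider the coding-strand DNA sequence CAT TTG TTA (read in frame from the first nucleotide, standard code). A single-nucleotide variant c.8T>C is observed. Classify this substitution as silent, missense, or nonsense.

missense

Position 8 falls in codon 3: TTA → Leu.
After the substitution the codon is TCA → Ser.
Leu ≠ Ser, so this is a missense mutation.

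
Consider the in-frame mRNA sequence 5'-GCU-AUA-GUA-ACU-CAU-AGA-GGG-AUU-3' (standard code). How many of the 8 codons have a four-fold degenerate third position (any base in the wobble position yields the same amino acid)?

4

Codon 1 GCU (Ala): third position 4-fold.
Codon 2 AUA (Ile): third position 3-fold.
Codon 3 GUA (Val): third position 4-fold.
Codon 4 ACU (Thr): third position 4-fold.
Codon 5 CAU (His): third position 2-fold.
Codon 6 AGA (Arg): third position 2-fold.
Codon 7 GGG (Gly): third position 4-fold.
Codon 8 AUU (Ile): third position 3-fold.
Four-fold degenerate third positions: 4.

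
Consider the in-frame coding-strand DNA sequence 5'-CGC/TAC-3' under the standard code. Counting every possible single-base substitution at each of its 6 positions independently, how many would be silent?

Codon 1 (CGC, Arg): 3 synonymous substitutions.
Codon 2 (TAC, Tyr): 1 synonymous substitution.
Total: 3 + 1 = 4.

4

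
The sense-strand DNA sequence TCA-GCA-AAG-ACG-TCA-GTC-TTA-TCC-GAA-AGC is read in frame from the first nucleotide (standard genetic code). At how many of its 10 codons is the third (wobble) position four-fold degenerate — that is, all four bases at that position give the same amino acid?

6

Codon 1 TCA (Ser): third position 4-fold.
Codon 2 GCA (Ala): third position 4-fold.
Codon 3 AAG (Lys): third position 2-fold.
Codon 4 ACG (Thr): third position 4-fold.
Codon 5 TCA (Ser): third position 4-fold.
Codon 6 GTC (Val): third position 4-fold.
Codon 7 TTA (Leu): third position 2-fold.
Codon 8 TCC (Ser): third position 4-fold.
Codon 9 GAA (Glu): third position 2-fold.
Codon 10 AGC (Ser): third position 2-fold.
Four-fold degenerate third positions: 6.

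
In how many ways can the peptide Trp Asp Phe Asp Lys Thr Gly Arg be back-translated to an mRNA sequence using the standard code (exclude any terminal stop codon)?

1536

Trp: 1 codon.
Asp: 2 codons.
Phe: 2 codons.
Asp: 2 codons.
Lys: 2 codons.
Thr: 4 codons.
Gly: 4 codons.
Arg: 6 codons.
1 × 2 × 2 × 2 × 2 × 4 × 4 × 6 = 1536.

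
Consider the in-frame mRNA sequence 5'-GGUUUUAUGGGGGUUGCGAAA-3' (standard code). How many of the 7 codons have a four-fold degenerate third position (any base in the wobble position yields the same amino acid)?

Codon 1 GGU (Gly): third position 4-fold.
Codon 2 UUU (Phe): third position 2-fold.
Codon 3 AUG (Met): third position 1-fold.
Codon 4 GGG (Gly): third position 4-fold.
Codon 5 GUU (Val): third position 4-fold.
Codon 6 GCG (Ala): third position 4-fold.
Codon 7 AAA (Lys): third position 2-fold.
Four-fold degenerate third positions: 4.

4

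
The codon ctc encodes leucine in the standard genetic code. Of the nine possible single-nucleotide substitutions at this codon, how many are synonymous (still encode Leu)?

Position 1: none → 0 synonymous.
Position 2: none → 0 synonymous.
Position 3: CTT, CTA, CTG → 3 synonymous.
Total: 0 + 0 + 3 = 3.

3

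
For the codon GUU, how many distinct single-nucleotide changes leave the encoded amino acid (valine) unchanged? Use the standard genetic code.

3

Position 1: none → 0 synonymous.
Position 2: none → 0 synonymous.
Position 3: GUC, GUA, GUG → 3 synonymous.
Total: 0 + 0 + 3 = 3.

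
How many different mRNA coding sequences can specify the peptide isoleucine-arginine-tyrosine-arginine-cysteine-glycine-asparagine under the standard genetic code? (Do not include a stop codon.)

Ile: 3 codons.
Arg: 6 codons.
Tyr: 2 codons.
Arg: 6 codons.
Cys: 2 codons.
Gly: 4 codons.
Asn: 2 codons.
3 × 6 × 2 × 6 × 2 × 4 × 2 = 3456.

3456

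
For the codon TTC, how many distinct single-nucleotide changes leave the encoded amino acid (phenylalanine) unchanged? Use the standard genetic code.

Position 1: none → 0 synonymous.
Position 2: none → 0 synonymous.
Position 3: TTT → 1 synonymous.
Total: 0 + 0 + 1 = 1.

1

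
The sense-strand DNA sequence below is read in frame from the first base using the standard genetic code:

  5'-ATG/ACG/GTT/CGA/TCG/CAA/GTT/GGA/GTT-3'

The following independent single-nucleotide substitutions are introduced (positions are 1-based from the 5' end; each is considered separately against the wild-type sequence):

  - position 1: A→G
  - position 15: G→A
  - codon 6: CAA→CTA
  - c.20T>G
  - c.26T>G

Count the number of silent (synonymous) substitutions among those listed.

1

Codon 1: ATG (Met) → GTG (Val) — missense.
Codon 5: TCG (Ser) → TCA (Ser) — synonymous.
Codon 6: CAA (Gln) → CTA (Leu) — missense.
Codon 7: GTT (Val) → GGT (Gly) — missense.
Codon 9: GTT (Val) → GGT (Gly) — missense.
Synonymous: 1 of 5.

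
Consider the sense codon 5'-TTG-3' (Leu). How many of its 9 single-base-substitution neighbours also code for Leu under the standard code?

2

Position 1: CTG → 1 synonymous.
Position 2: none → 0 synonymous.
Position 3: TTA → 1 synonymous.
Total: 1 + 0 + 1 = 2.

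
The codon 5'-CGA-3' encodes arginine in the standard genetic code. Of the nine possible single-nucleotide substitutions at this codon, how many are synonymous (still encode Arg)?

4

Position 1: AGA → 1 synonymous.
Position 2: none → 0 synonymous.
Position 3: CGU, CGC, CGG → 3 synonymous.
Total: 1 + 0 + 3 = 4.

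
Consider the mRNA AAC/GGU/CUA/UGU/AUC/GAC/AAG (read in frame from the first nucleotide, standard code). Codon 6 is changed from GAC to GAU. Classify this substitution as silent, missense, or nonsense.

silent

Position 18 falls in codon 6: GAC → Asp.
After the substitution the codon is GAU → Asp.
Both encode Asp, so the change is synonymous.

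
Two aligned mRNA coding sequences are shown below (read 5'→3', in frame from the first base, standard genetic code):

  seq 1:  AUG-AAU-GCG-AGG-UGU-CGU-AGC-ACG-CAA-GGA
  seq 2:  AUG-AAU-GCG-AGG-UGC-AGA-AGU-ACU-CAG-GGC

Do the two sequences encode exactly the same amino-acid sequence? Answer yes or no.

Codon 1: AUG Met / AUG Met — identical.
Codon 2: AAU Asn / AAU Asn — identical.
Codon 3: GCG Ala / GCG Ala — identical.
Codon 4: AGG Arg / AGG Arg — identical.
Codon 5: UGU Cys / UGC Cys — synonymous.
Codon 6: CGU Arg / AGA Arg — synonymous.
Codon 7: AGC Ser / AGU Ser — synonymous.
Codon 8: ACG Thr / ACU Thr — synonymous.
Codon 9: CAA Gln / CAG Gln — synonymous.
Codon 10: GGA Gly / GGC Gly — synonymous.
Nonsynonymous differences: 0 → same protein.

yes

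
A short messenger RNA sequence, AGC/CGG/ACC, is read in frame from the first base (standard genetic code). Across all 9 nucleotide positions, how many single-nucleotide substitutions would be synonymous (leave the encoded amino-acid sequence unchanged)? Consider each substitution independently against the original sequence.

8

Codon 1 (AGC, Ser): 1 synonymous substitution.
Codon 2 (CGG, Arg): 4 synonymous substitutions.
Codon 3 (ACC, Thr): 3 synonymous substitutions.
Total: 1 + 4 + 3 = 8.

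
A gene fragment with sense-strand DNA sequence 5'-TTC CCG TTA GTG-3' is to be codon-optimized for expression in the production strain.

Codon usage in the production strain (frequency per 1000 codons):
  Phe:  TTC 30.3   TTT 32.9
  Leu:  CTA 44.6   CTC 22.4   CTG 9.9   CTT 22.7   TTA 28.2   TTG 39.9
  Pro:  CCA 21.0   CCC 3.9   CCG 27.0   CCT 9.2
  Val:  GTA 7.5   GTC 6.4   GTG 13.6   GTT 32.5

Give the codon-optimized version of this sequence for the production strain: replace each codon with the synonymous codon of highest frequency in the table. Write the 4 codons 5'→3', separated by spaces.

TTT CCG CTA GTT

Codon 1 (Phe): best is TTT at 32.9.
Codon 2 (Pro): best is CCG at 27.0.
Codon 3 (Leu): best is CTA at 44.6.
Codon 4 (Val): best is GTT at 32.5.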